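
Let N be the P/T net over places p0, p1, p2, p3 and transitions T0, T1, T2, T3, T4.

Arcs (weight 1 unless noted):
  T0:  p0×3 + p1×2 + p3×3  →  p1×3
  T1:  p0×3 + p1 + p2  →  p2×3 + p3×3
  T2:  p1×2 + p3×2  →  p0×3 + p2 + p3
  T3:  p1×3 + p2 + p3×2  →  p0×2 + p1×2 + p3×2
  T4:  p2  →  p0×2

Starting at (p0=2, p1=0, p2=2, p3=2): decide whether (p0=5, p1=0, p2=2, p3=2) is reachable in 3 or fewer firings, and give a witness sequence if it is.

depth 0: 1 marking
depth 1: 2 markings reached so far
depth 2: 3 markings reached so far
depth 3: 3 markings reached so far
(frontier empty at depth 3; search complete)
target is not among the 3 markings reachable within 3 steps

NO — not reachable within 3 firings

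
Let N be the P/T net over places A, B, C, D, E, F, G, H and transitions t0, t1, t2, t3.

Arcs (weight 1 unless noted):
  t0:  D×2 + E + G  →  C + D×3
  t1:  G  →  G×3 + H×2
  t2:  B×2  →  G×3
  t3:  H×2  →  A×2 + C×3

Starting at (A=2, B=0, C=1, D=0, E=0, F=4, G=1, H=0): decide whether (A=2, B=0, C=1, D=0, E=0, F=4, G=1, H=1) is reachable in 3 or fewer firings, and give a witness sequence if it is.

NO — not reachable within 3 firings

depth 0: 1 marking
depth 1: 2 markings reached so far
depth 2: 4 markings reached so far
depth 3: 6 markings reached so far
target is not among the 6 markings reachable within 3 steps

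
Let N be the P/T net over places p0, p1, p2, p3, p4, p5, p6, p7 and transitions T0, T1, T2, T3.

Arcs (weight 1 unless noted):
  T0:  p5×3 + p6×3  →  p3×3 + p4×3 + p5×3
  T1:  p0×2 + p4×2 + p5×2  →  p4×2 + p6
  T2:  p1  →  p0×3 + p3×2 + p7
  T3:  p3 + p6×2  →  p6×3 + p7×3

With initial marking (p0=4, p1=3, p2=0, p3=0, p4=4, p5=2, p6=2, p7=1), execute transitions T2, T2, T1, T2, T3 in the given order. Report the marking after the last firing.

(p0=11, p1=0, p2=0, p3=5, p4=4, p5=0, p6=4, p7=7)

step 1: fire T2:  (p0=4, p1=3, p2=0, p3=0, p4=4, p5=2, p6=2, p7=1) → (p0=7, p1=2, p2=0, p3=2, p4=4, p5=2, p6=2, p7=2)
step 2: fire T2:  (p0=7, p1=2, p2=0, p3=2, p4=4, p5=2, p6=2, p7=2) → (p0=10, p1=1, p2=0, p3=4, p4=4, p5=2, p6=2, p7=3)
step 3: fire T1:  (p0=10, p1=1, p2=0, p3=4, p4=4, p5=2, p6=2, p7=3) → (p0=8, p1=1, p2=0, p3=4, p4=4, p5=0, p6=3, p7=3)
step 4: fire T2:  (p0=8, p1=1, p2=0, p3=4, p4=4, p5=0, p6=3, p7=3) → (p0=11, p1=0, p2=0, p3=6, p4=4, p5=0, p6=3, p7=4)
step 5: fire T3:  (p0=11, p1=0, p2=0, p3=6, p4=4, p5=0, p6=3, p7=4) → (p0=11, p1=0, p2=0, p3=5, p4=4, p5=0, p6=4, p7=7)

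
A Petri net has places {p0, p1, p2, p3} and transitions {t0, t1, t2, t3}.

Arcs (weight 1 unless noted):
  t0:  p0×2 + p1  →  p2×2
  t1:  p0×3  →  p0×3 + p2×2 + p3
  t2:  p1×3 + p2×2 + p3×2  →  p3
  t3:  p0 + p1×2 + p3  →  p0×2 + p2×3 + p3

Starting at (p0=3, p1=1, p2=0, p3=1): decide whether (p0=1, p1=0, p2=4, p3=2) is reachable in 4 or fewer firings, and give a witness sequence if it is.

YES — reachable via ⟨t1, t0⟩ (2 firings)

step 1: fire t1:  (p0=3, p1=1, p2=0, p3=1) → (p0=3, p1=1, p2=2, p3=2)
step 2: fire t0:  (p0=3, p1=1, p2=2, p3=2) → (p0=1, p1=0, p2=4, p3=2)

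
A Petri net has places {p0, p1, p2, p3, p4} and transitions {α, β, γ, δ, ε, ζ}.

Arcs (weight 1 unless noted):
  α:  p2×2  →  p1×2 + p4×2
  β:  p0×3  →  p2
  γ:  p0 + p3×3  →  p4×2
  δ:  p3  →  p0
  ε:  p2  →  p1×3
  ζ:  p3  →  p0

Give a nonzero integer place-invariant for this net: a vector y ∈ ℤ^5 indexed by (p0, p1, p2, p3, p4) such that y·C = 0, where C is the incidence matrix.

y = (p0:1, p1:1, p2:3, p3:1, p4:2)

Incidence matrix C (rows=places, cols=transitions):
        α    β    γ    δ    ε    ζ
   p0   0   -3   -1    1    0    1
   p1   2    0    0    0    3    0
   p2  -2    1    0    0   -1    0
   p3   0    0   -3   -1    0   -1
   p4   2    0    2    0    0    0

Candidate y = [1, 1, 3, 1, 2]; check y·C column-wise:
  col α: 1·0 + 1·2 + 3·-2 + 1·0 + 2·2 = 0
  col β: 1·-3 + 1·0 + 3·1 + 1·0 + 2·0 = 0
  col γ: 1·-1 + 1·0 + 3·0 + 1·-3 + 2·2 = 0
  col δ: 1·1 + 1·0 + 3·0 + 1·-1 + 2·0 = 0
  col ε: 1·0 + 1·3 + 3·-1 + 1·0 + 2·0 = 0
  col ζ: 1·1 + 1·0 + 3·0 + 1·-1 + 2·0 = 0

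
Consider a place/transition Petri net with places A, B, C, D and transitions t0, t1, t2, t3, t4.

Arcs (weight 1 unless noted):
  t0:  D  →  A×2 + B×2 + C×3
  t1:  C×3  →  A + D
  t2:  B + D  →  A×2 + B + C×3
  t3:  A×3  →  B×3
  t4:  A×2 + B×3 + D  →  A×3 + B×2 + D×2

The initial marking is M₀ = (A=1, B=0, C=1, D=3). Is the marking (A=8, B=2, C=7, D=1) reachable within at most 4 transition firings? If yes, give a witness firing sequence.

YES — reachable via ⟨t0, t1, t2, t2⟩ (4 firings)

step 1: fire t0:  (A=1, B=0, C=1, D=3) → (A=3, B=2, C=4, D=2)
step 2: fire t1:  (A=3, B=2, C=4, D=2) → (A=4, B=2, C=1, D=3)
step 3: fire t2:  (A=4, B=2, C=1, D=3) → (A=6, B=2, C=4, D=2)
step 4: fire t2:  (A=6, B=2, C=4, D=2) → (A=8, B=2, C=7, D=1)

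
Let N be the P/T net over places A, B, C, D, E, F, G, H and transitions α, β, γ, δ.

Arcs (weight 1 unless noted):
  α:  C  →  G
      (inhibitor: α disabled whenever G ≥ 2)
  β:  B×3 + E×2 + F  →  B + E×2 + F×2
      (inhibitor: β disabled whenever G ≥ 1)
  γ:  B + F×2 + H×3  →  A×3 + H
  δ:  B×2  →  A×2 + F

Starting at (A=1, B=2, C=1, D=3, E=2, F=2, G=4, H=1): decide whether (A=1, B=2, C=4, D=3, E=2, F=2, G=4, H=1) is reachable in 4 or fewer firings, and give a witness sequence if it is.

NO — not reachable within 4 firings

depth 0: 1 marking
depth 1: 2 markings reached so far
depth 2: 2 markings reached so far
(frontier empty at depth 2; search complete)
target is not among the 2 markings reachable within 4 steps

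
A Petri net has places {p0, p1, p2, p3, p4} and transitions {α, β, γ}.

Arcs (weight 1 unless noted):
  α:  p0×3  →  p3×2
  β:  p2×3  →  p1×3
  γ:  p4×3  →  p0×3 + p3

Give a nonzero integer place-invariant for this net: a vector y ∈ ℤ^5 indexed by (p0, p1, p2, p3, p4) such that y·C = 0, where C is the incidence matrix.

y = (p0:0, p1:1, p2:1, p3:0, p4:0)

Incidence matrix C (rows=places, cols=transitions):
        α    β    γ
   p0  -3    0    3
   p1   0    3    0
   p2   0   -3    0
   p3   2    0    1
   p4   0    0   -3

Candidate y = [0, 1, 1, 0, 0]; check y·C column-wise:
  col α: 0·-3 + 1·0 + 1·0 + 0·2 = 0
  col β: 1·3 + 1·-3 = 0
  col γ: 0·3 + 1·0 + 1·0 + 0·1 + 0·-3 = 0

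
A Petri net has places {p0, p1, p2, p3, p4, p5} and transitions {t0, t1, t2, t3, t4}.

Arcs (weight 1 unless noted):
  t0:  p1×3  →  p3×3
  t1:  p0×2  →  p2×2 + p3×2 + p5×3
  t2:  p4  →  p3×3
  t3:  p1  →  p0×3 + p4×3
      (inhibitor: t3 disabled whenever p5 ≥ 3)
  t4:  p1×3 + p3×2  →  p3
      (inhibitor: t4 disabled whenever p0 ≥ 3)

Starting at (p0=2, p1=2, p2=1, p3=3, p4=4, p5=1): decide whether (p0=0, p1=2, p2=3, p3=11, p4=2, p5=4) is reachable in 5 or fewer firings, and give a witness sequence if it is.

YES — reachable via ⟨t1, t2, t2⟩ (3 firings)

step 1: fire t1:  (p0=2, p1=2, p2=1, p3=3, p4=4, p5=1) → (p0=0, p1=2, p2=3, p3=5, p4=4, p5=4)
step 2: fire t2:  (p0=0, p1=2, p2=3, p3=5, p4=4, p5=4) → (p0=0, p1=2, p2=3, p3=8, p4=3, p5=4)
step 3: fire t2:  (p0=0, p1=2, p2=3, p3=8, p4=3, p5=4) → (p0=0, p1=2, p2=3, p3=11, p4=2, p5=4)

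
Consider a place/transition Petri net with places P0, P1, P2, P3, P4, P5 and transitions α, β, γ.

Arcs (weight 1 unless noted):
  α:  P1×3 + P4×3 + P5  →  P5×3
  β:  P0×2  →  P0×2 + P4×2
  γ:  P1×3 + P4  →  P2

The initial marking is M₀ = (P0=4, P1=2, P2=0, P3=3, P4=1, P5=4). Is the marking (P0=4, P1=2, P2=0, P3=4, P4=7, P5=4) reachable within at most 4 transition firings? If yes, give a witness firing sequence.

NO — not reachable within 4 firings

depth 0: 1 marking
depth 1: 2 markings reached so far
depth 2: 3 markings reached so far
depth 3: 4 markings reached so far
depth 4: 5 markings reached so far
target is not among the 5 markings reachable within 4 steps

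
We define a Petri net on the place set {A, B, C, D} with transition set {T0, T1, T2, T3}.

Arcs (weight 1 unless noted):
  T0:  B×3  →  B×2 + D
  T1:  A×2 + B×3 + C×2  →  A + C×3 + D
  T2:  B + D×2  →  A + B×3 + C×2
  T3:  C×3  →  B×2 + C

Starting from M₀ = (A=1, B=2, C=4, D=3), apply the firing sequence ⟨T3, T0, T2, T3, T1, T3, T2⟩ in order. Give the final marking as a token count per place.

step 1: fire T3:  (A=1, B=2, C=4, D=3) → (A=1, B=4, C=2, D=3)
step 2: fire T0:  (A=1, B=4, C=2, D=3) → (A=1, B=3, C=2, D=4)
step 3: fire T2:  (A=1, B=3, C=2, D=4) → (A=2, B=5, C=4, D=2)
step 4: fire T3:  (A=2, B=5, C=4, D=2) → (A=2, B=7, C=2, D=2)
step 5: fire T1:  (A=2, B=7, C=2, D=2) → (A=1, B=4, C=3, D=3)
step 6: fire T3:  (A=1, B=4, C=3, D=3) → (A=1, B=6, C=1, D=3)
step 7: fire T2:  (A=1, B=6, C=1, D=3) → (A=2, B=8, C=3, D=1)

(A=2, B=8, C=3, D=1)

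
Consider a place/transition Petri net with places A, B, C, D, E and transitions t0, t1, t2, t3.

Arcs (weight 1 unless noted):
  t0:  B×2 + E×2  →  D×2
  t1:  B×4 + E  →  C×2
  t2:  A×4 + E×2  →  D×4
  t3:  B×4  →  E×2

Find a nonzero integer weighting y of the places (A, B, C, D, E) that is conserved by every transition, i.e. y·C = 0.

Incidence matrix C (rows=places, cols=transitions):
       t0   t1   t2   t3
    A   0    0   -4    0
    B  -2   -4    0   -4
    C   0    2    0    0
    D   2    0    4    0
    E  -2   -1   -2    2

Candidate y = [2, 1, 3, 3, 2]; check y·C column-wise:
  col t0: 2·0 + 1·-2 + 3·0 + 3·2 + 2·-2 = 0
  col t1: 2·0 + 1·-4 + 3·2 + 3·0 + 2·-1 = 0
  col t2: 2·-4 + 1·0 + 3·0 + 3·4 + 2·-2 = 0
  col t3: 2·0 + 1·-4 + 3·0 + 3·0 + 2·2 = 0

y = (A:2, B:1, C:3, D:3, E:2)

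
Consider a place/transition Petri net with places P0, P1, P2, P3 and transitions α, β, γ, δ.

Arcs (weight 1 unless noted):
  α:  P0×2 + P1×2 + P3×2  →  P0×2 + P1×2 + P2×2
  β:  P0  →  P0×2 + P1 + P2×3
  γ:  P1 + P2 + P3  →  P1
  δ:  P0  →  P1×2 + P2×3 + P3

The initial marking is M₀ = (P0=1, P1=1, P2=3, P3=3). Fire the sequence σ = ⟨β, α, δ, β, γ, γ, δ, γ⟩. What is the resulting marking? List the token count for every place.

step 1: fire β:  (P0=1, P1=1, P2=3, P3=3) → (P0=2, P1=2, P2=6, P3=3)
step 2: fire α:  (P0=2, P1=2, P2=6, P3=3) → (P0=2, P1=2, P2=8, P3=1)
step 3: fire δ:  (P0=2, P1=2, P2=8, P3=1) → (P0=1, P1=4, P2=11, P3=2)
step 4: fire β:  (P0=1, P1=4, P2=11, P3=2) → (P0=2, P1=5, P2=14, P3=2)
step 5: fire γ:  (P0=2, P1=5, P2=14, P3=2) → (P0=2, P1=5, P2=13, P3=1)
step 6: fire γ:  (P0=2, P1=5, P2=13, P3=1) → (P0=2, P1=5, P2=12, P3=0)
step 7: fire δ:  (P0=2, P1=5, P2=12, P3=0) → (P0=1, P1=7, P2=15, P3=1)
step 8: fire γ:  (P0=1, P1=7, P2=15, P3=1) → (P0=1, P1=7, P2=14, P3=0)

(P0=1, P1=7, P2=14, P3=0)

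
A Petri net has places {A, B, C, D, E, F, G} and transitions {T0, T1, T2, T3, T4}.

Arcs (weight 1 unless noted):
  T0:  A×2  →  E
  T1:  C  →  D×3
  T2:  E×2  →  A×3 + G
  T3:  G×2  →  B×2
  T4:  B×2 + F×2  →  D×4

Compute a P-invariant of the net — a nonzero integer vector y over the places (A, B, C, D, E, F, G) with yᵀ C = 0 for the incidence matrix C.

Incidence matrix C (rows=places, cols=transitions):
       T0   T1   T2   T3   T4
    A  -2    0    3    0    0
    B   0    0    0    2   -2
    C   0   -1    0    0    0
    D   0    3    0    0    4
    E   1    0   -2    0    0
    F   0    0    0    0   -2
    G   0    0    1   -2    0

Candidate y = [0, 0, 3, 1, 0, 2, 0]; check y·C column-wise:
  col T0: 0·-2 + 3·0 + 1·0 + 0·1 + 2·0 = 0
  col T1: 3·-1 + 1·3 + 2·0 = 0
  col T2: 0·3 + 3·0 + 1·0 + 0·-2 + 2·0 + 0·1 = 0
  col T3: 0·2 + 3·0 + 1·0 + 2·0 + 0·-2 = 0
  col T4: 0·-2 + 3·0 + 1·4 + 2·-2 = 0

y = (A:0, B:0, C:3, D:1, E:0, F:2, G:0)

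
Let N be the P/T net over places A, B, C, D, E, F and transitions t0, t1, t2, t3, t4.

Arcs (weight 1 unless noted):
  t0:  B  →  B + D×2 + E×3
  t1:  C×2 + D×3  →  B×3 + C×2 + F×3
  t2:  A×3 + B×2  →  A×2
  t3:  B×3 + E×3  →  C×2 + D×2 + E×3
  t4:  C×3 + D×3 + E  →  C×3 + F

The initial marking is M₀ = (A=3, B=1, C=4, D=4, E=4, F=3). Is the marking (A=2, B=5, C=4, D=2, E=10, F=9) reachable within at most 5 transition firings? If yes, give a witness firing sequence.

YES — reachable via ⟨t0, t0, t1, t1, t2⟩ (5 firings)

step 1: fire t0:  (A=3, B=1, C=4, D=4, E=4, F=3) → (A=3, B=1, C=4, D=6, E=7, F=3)
step 2: fire t0:  (A=3, B=1, C=4, D=6, E=7, F=3) → (A=3, B=1, C=4, D=8, E=10, F=3)
step 3: fire t1:  (A=3, B=1, C=4, D=8, E=10, F=3) → (A=3, B=4, C=4, D=5, E=10, F=6)
step 4: fire t1:  (A=3, B=4, C=4, D=5, E=10, F=6) → (A=3, B=7, C=4, D=2, E=10, F=9)
step 5: fire t2:  (A=3, B=7, C=4, D=2, E=10, F=9) → (A=2, B=5, C=4, D=2, E=10, F=9)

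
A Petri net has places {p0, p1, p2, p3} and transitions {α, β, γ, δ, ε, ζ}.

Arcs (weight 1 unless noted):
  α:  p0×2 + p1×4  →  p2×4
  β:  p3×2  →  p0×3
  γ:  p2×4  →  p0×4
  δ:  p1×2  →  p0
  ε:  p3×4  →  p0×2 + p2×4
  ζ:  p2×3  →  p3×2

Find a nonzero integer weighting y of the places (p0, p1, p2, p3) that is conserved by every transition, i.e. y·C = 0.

y = (p0:2, p1:1, p2:2, p3:3)

Incidence matrix C (rows=places, cols=transitions):
        α    β    γ    δ    ε    ζ
   p0  -2    3    4    1    2    0
   p1  -4    0    0   -2    0    0
   p2   4    0   -4    0    4   -3
   p3   0   -2    0    0   -4    2

Candidate y = [2, 1, 2, 3]; check y·C column-wise:
  col α: 2·-2 + 1·-4 + 2·4 + 3·0 = 0
  col β: 2·3 + 1·0 + 2·0 + 3·-2 = 0
  col γ: 2·4 + 1·0 + 2·-4 + 3·0 = 0
  col δ: 2·1 + 1·-2 + 2·0 + 3·0 = 0
  col ε: 2·2 + 1·0 + 2·4 + 3·-4 = 0
  col ζ: 2·0 + 1·0 + 2·-3 + 3·2 = 0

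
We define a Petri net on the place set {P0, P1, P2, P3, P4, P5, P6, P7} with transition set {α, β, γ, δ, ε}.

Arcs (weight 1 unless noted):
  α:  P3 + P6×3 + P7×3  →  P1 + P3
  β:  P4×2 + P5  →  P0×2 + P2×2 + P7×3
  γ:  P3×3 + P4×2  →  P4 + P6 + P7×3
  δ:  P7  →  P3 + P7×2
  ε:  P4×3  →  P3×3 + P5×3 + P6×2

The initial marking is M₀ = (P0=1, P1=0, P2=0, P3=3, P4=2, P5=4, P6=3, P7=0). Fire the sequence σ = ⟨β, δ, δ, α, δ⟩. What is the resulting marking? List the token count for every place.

(P0=3, P1=1, P2=2, P3=6, P4=0, P5=3, P6=0, P7=3)

step 1: fire β:  (P0=1, P1=0, P2=0, P3=3, P4=2, P5=4, P6=3, P7=0) → (P0=3, P1=0, P2=2, P3=3, P4=0, P5=3, P6=3, P7=3)
step 2: fire δ:  (P0=3, P1=0, P2=2, P3=3, P4=0, P5=3, P6=3, P7=3) → (P0=3, P1=0, P2=2, P3=4, P4=0, P5=3, P6=3, P7=4)
step 3: fire δ:  (P0=3, P1=0, P2=2, P3=4, P4=0, P5=3, P6=3, P7=4) → (P0=3, P1=0, P2=2, P3=5, P4=0, P5=3, P6=3, P7=5)
step 4: fire α:  (P0=3, P1=0, P2=2, P3=5, P4=0, P5=3, P6=3, P7=5) → (P0=3, P1=1, P2=2, P3=5, P4=0, P5=3, P6=0, P7=2)
step 5: fire δ:  (P0=3, P1=1, P2=2, P3=5, P4=0, P5=3, P6=0, P7=2) → (P0=3, P1=1, P2=2, P3=6, P4=0, P5=3, P6=0, P7=3)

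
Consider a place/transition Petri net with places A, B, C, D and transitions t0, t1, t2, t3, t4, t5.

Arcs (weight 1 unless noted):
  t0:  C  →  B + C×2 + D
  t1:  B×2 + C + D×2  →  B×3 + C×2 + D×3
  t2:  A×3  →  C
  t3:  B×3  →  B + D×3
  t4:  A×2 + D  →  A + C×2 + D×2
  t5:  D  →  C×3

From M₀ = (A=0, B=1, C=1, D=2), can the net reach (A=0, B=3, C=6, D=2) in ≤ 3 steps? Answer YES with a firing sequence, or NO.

depth 0: 1 marking
depth 1: 3 markings reached so far
depth 2: 6 markings reached so far
depth 3: 10 markings reached so far
target is not among the 10 markings reachable within 3 steps

NO — not reachable within 3 firings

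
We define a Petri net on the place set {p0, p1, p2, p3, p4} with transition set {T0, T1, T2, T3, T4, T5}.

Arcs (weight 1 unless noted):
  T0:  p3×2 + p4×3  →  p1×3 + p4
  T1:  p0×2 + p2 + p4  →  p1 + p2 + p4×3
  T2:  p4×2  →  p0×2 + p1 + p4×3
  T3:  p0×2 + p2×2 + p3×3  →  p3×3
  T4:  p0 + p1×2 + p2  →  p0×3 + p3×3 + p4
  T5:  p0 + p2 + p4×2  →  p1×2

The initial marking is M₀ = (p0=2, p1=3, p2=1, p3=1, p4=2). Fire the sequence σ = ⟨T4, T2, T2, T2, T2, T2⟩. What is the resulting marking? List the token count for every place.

step 1: fire T4:  (p0=2, p1=3, p2=1, p3=1, p4=2) → (p0=4, p1=1, p2=0, p3=4, p4=3)
step 2: fire T2:  (p0=4, p1=1, p2=0, p3=4, p4=3) → (p0=6, p1=2, p2=0, p3=4, p4=4)
step 3: fire T2:  (p0=6, p1=2, p2=0, p3=4, p4=4) → (p0=8, p1=3, p2=0, p3=4, p4=5)
step 4: fire T2:  (p0=8, p1=3, p2=0, p3=4, p4=5) → (p0=10, p1=4, p2=0, p3=4, p4=6)
step 5: fire T2:  (p0=10, p1=4, p2=0, p3=4, p4=6) → (p0=12, p1=5, p2=0, p3=4, p4=7)
step 6: fire T2:  (p0=12, p1=5, p2=0, p3=4, p4=7) → (p0=14, p1=6, p2=0, p3=4, p4=8)

(p0=14, p1=6, p2=0, p3=4, p4=8)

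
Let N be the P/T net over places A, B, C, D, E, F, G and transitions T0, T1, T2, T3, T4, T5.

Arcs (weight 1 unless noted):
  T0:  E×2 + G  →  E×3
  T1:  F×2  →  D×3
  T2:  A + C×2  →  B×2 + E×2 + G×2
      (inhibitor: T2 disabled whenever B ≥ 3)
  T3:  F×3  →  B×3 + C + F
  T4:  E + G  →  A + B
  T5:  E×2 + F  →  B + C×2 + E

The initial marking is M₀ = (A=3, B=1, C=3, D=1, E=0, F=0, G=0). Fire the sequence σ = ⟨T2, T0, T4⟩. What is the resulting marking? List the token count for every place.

(A=3, B=4, C=1, D=1, E=2, F=0, G=0)

step 1: fire T2:  (A=3, B=1, C=3, D=1, E=0, F=0, G=0) → (A=2, B=3, C=1, D=1, E=2, F=0, G=2)
step 2: fire T0:  (A=2, B=3, C=1, D=1, E=2, F=0, G=2) → (A=2, B=3, C=1, D=1, E=3, F=0, G=1)
step 3: fire T4:  (A=2, B=3, C=1, D=1, E=3, F=0, G=1) → (A=3, B=4, C=1, D=1, E=2, F=0, G=0)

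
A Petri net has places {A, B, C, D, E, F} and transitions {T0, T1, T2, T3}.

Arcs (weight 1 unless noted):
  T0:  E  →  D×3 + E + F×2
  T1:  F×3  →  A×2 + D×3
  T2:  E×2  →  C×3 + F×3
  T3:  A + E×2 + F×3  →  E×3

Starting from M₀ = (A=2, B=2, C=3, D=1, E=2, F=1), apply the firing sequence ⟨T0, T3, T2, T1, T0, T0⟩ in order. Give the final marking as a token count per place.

(A=3, B=2, C=6, D=13, E=1, F=4)

step 1: fire T0:  (A=2, B=2, C=3, D=1, E=2, F=1) → (A=2, B=2, C=3, D=4, E=2, F=3)
step 2: fire T3:  (A=2, B=2, C=3, D=4, E=2, F=3) → (A=1, B=2, C=3, D=4, E=3, F=0)
step 3: fire T2:  (A=1, B=2, C=3, D=4, E=3, F=0) → (A=1, B=2, C=6, D=4, E=1, F=3)
step 4: fire T1:  (A=1, B=2, C=6, D=4, E=1, F=3) → (A=3, B=2, C=6, D=7, E=1, F=0)
step 5: fire T0:  (A=3, B=2, C=6, D=7, E=1, F=0) → (A=3, B=2, C=6, D=10, E=1, F=2)
step 6: fire T0:  (A=3, B=2, C=6, D=10, E=1, F=2) → (A=3, B=2, C=6, D=13, E=1, F=4)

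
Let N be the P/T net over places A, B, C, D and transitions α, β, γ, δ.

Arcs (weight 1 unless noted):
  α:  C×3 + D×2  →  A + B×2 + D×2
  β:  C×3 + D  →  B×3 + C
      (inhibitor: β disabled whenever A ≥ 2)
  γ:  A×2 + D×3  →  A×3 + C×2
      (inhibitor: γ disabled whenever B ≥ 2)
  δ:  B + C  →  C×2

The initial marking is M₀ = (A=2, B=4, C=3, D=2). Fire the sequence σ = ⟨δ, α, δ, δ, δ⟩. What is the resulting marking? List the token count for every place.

(A=3, B=2, C=4, D=2)

step 1: fire δ:  (A=2, B=4, C=3, D=2) → (A=2, B=3, C=4, D=2)
step 2: fire α:  (A=2, B=3, C=4, D=2) → (A=3, B=5, C=1, D=2)
step 3: fire δ:  (A=3, B=5, C=1, D=2) → (A=3, B=4, C=2, D=2)
step 4: fire δ:  (A=3, B=4, C=2, D=2) → (A=3, B=3, C=3, D=2)
step 5: fire δ:  (A=3, B=3, C=3, D=2) → (A=3, B=2, C=4, D=2)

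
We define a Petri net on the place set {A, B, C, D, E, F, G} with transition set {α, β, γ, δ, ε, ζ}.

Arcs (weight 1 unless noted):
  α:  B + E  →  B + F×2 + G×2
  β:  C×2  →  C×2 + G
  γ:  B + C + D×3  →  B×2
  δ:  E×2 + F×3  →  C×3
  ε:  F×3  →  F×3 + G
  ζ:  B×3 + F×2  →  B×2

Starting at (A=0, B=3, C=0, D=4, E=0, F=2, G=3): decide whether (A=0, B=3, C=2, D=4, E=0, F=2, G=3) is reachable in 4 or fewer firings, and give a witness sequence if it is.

depth 0: 1 marking
depth 1: 2 markings reached so far
depth 2: 2 markings reached so far
(frontier empty at depth 2; search complete)
target is not among the 2 markings reachable within 4 steps

NO — not reachable within 4 firings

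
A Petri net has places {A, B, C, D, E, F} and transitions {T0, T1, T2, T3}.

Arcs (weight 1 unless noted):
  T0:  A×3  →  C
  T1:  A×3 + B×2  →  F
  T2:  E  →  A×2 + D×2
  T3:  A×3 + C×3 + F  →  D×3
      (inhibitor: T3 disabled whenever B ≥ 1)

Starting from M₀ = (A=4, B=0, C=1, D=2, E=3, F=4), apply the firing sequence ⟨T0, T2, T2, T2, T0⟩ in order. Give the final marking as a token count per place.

(A=4, B=0, C=3, D=8, E=0, F=4)

step 1: fire T0:  (A=4, B=0, C=1, D=2, E=3, F=4) → (A=1, B=0, C=2, D=2, E=3, F=4)
step 2: fire T2:  (A=1, B=0, C=2, D=2, E=3, F=4) → (A=3, B=0, C=2, D=4, E=2, F=4)
step 3: fire T2:  (A=3, B=0, C=2, D=4, E=2, F=4) → (A=5, B=0, C=2, D=6, E=1, F=4)
step 4: fire T2:  (A=5, B=0, C=2, D=6, E=1, F=4) → (A=7, B=0, C=2, D=8, E=0, F=4)
step 5: fire T0:  (A=7, B=0, C=2, D=8, E=0, F=4) → (A=4, B=0, C=3, D=8, E=0, F=4)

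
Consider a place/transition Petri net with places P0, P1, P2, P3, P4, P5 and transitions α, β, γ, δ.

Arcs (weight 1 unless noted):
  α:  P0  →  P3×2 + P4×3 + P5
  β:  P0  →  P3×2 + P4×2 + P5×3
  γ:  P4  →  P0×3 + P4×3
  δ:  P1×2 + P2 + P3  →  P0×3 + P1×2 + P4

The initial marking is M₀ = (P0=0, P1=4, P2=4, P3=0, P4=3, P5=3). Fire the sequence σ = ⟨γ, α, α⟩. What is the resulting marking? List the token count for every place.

step 1: fire γ:  (P0=0, P1=4, P2=4, P3=0, P4=3, P5=3) → (P0=3, P1=4, P2=4, P3=0, P4=5, P5=3)
step 2: fire α:  (P0=3, P1=4, P2=4, P3=0, P4=5, P5=3) → (P0=2, P1=4, P2=4, P3=2, P4=8, P5=4)
step 3: fire α:  (P0=2, P1=4, P2=4, P3=2, P4=8, P5=4) → (P0=1, P1=4, P2=4, P3=4, P4=11, P5=5)

(P0=1, P1=4, P2=4, P3=4, P4=11, P5=5)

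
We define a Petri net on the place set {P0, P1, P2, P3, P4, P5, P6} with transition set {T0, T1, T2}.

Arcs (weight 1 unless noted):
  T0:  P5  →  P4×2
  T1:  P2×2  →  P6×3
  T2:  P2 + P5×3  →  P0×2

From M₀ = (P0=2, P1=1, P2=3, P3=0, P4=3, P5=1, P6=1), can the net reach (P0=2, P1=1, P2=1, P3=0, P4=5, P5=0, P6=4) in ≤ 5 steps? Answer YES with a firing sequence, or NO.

YES — reachable via ⟨T0, T1⟩ (2 firings)

step 1: fire T0:  (P0=2, P1=1, P2=3, P3=0, P4=3, P5=1, P6=1) → (P0=2, P1=1, P2=3, P3=0, P4=5, P5=0, P6=1)
step 2: fire T1:  (P0=2, P1=1, P2=3, P3=0, P4=5, P5=0, P6=1) → (P0=2, P1=1, P2=1, P3=0, P4=5, P5=0, P6=4)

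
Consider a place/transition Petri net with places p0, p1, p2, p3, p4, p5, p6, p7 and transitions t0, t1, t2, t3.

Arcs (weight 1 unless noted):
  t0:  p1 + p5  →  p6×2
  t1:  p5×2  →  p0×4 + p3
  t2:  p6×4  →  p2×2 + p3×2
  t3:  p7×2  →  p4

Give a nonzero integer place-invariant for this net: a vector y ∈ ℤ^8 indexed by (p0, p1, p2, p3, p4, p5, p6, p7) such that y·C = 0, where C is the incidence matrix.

Incidence matrix C (rows=places, cols=transitions):
       t0   t1   t2   t3
   p0   0    4    0    0
   p1  -1    0    0    0
   p2   0    0    2    0
   p3   0    1    2    0
   p4   0    0    0    1
   p5  -1   -2    0    0
   p6   2    0   -4    0
   p7   0    0    0   -2

Candidate y = [1, 0, 4, -4, 0, 0, 0, 0]; check y·C column-wise:
  col t0: 1·0 + 0·-1 + 4·0 + -4·0 + 0·-1 + 0·2 = 0
  col t1: 1·4 + 4·0 + -4·1 + 0·-2 = 0
  col t2: 1·0 + 4·2 + -4·2 + 0·-4 = 0
  col t3: 1·0 + 4·0 + -4·0 + 0·1 + 0·-2 = 0

y = (p0:1, p1:0, p2:4, p3:-4, p4:0, p5:0, p6:0, p7:0)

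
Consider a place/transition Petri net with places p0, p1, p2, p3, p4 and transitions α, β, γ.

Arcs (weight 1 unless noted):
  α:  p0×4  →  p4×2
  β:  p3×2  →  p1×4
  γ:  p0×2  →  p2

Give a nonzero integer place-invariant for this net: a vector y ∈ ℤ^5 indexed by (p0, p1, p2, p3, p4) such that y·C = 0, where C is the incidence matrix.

Incidence matrix C (rows=places, cols=transitions):
        α    β    γ
   p0  -4    0   -2
   p1   0    4    0
   p2   0    0    1
   p3   0   -2    0
   p4   2    0    0

Candidate y = [0, 1, 0, 2, 0]; check y·C column-wise:
  col α: 0·-4 + 1·0 + 2·0 + 0·2 = 0
  col β: 1·4 + 2·-2 = 0
  col γ: 0·-2 + 1·0 + 0·1 + 2·0 = 0

y = (p0:0, p1:1, p2:0, p3:2, p4:0)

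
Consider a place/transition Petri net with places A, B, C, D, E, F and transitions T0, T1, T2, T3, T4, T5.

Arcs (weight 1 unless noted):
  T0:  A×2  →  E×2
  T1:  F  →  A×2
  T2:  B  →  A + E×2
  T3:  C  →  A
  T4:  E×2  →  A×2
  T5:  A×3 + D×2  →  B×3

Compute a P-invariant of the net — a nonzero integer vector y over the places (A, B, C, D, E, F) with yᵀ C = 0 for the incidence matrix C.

y = (A:1, B:3, C:1, D:3, E:1, F:2)

Incidence matrix C (rows=places, cols=transitions):
       T0   T1   T2   T3   T4   T5
    A  -2    2    1    1    2   -3
    B   0    0   -1    0    0    3
    C   0    0    0   -1    0    0
    D   0    0    0    0    0   -2
    E   2    0    2    0   -2    0
    F   0   -1    0    0    0    0

Candidate y = [1, 3, 1, 3, 1, 2]; check y·C column-wise:
  col T0: 1·-2 + 3·0 + 1·0 + 3·0 + 1·2 + 2·0 = 0
  col T1: 1·2 + 3·0 + 1·0 + 3·0 + 1·0 + 2·-1 = 0
  col T2: 1·1 + 3·-1 + 1·0 + 3·0 + 1·2 + 2·0 = 0
  col T3: 1·1 + 3·0 + 1·-1 + 3·0 + 1·0 + 2·0 = 0
  col T4: 1·2 + 3·0 + 1·0 + 3·0 + 1·-2 + 2·0 = 0
  col T5: 1·-3 + 3·3 + 1·0 + 3·-2 + 1·0 + 2·0 = 0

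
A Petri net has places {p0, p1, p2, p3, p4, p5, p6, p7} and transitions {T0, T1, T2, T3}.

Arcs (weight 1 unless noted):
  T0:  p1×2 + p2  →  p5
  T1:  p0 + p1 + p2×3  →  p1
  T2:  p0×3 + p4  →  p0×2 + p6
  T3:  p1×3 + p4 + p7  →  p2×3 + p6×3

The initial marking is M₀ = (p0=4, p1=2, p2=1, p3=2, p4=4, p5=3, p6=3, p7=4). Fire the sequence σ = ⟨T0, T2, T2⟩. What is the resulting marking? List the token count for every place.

step 1: fire T0:  (p0=4, p1=2, p2=1, p3=2, p4=4, p5=3, p6=3, p7=4) → (p0=4, p1=0, p2=0, p3=2, p4=4, p5=4, p6=3, p7=4)
step 2: fire T2:  (p0=4, p1=0, p2=0, p3=2, p4=4, p5=4, p6=3, p7=4) → (p0=3, p1=0, p2=0, p3=2, p4=3, p5=4, p6=4, p7=4)
step 3: fire T2:  (p0=3, p1=0, p2=0, p3=2, p4=3, p5=4, p6=4, p7=4) → (p0=2, p1=0, p2=0, p3=2, p4=2, p5=4, p6=5, p7=4)

(p0=2, p1=0, p2=0, p3=2, p4=2, p5=4, p6=5, p7=4)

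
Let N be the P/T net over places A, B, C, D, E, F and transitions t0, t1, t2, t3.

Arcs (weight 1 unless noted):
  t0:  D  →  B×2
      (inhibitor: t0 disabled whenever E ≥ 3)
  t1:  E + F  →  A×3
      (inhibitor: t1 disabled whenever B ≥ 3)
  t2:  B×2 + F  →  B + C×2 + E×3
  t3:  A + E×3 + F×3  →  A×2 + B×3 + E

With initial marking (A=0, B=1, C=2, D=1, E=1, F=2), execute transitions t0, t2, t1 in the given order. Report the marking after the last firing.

(A=3, B=2, C=4, D=0, E=3, F=0)

step 1: fire t0:  (A=0, B=1, C=2, D=1, E=1, F=2) → (A=0, B=3, C=2, D=0, E=1, F=2)
step 2: fire t2:  (A=0, B=3, C=2, D=0, E=1, F=2) → (A=0, B=2, C=4, D=0, E=4, F=1)
step 3: fire t1:  (A=0, B=2, C=4, D=0, E=4, F=1) → (A=3, B=2, C=4, D=0, E=3, F=0)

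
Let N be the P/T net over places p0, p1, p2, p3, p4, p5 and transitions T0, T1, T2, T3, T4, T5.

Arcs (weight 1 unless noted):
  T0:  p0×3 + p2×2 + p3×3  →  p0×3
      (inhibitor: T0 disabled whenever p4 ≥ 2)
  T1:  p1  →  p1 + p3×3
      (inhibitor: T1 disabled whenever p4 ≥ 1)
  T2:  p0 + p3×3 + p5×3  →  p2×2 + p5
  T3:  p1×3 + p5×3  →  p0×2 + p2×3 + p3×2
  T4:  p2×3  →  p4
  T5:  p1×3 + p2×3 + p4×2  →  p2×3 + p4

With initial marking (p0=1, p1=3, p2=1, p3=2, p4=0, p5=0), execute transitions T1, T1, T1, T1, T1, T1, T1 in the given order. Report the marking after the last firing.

step 1: fire T1:  (p0=1, p1=3, p2=1, p3=2, p4=0, p5=0) → (p0=1, p1=3, p2=1, p3=5, p4=0, p5=0)
step 2: fire T1:  (p0=1, p1=3, p2=1, p3=5, p4=0, p5=0) → (p0=1, p1=3, p2=1, p3=8, p4=0, p5=0)
step 3: fire T1:  (p0=1, p1=3, p2=1, p3=8, p4=0, p5=0) → (p0=1, p1=3, p2=1, p3=11, p4=0, p5=0)
step 4: fire T1:  (p0=1, p1=3, p2=1, p3=11, p4=0, p5=0) → (p0=1, p1=3, p2=1, p3=14, p4=0, p5=0)
step 5: fire T1:  (p0=1, p1=3, p2=1, p3=14, p4=0, p5=0) → (p0=1, p1=3, p2=1, p3=17, p4=0, p5=0)
step 6: fire T1:  (p0=1, p1=3, p2=1, p3=17, p4=0, p5=0) → (p0=1, p1=3, p2=1, p3=20, p4=0, p5=0)
step 7: fire T1:  (p0=1, p1=3, p2=1, p3=20, p4=0, p5=0) → (p0=1, p1=3, p2=1, p3=23, p4=0, p5=0)

(p0=1, p1=3, p2=1, p3=23, p4=0, p5=0)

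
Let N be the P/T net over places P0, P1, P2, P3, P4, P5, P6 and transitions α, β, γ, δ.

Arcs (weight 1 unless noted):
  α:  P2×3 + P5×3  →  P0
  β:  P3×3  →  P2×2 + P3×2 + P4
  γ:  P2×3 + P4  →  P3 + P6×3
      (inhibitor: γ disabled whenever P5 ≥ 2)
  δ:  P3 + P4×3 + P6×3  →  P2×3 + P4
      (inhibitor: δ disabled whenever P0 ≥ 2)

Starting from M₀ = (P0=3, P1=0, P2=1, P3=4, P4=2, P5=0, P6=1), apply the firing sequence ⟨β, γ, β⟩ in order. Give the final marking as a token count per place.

step 1: fire β:  (P0=3, P1=0, P2=1, P3=4, P4=2, P5=0, P6=1) → (P0=3, P1=0, P2=3, P3=3, P4=3, P5=0, P6=1)
step 2: fire γ:  (P0=3, P1=0, P2=3, P3=3, P4=3, P5=0, P6=1) → (P0=3, P1=0, P2=0, P3=4, P4=2, P5=0, P6=4)
step 3: fire β:  (P0=3, P1=0, P2=0, P3=4, P4=2, P5=0, P6=4) → (P0=3, P1=0, P2=2, P3=3, P4=3, P5=0, P6=4)

(P0=3, P1=0, P2=2, P3=3, P4=3, P5=0, P6=4)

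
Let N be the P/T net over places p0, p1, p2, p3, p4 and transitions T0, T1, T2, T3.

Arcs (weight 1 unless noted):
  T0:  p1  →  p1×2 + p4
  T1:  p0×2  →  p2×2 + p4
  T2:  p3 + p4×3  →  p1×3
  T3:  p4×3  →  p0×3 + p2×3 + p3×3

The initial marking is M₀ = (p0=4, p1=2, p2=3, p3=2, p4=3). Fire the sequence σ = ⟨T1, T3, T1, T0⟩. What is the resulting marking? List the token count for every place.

(p0=3, p1=3, p2=10, p3=5, p4=3)

step 1: fire T1:  (p0=4, p1=2, p2=3, p3=2, p4=3) → (p0=2, p1=2, p2=5, p3=2, p4=4)
step 2: fire T3:  (p0=2, p1=2, p2=5, p3=2, p4=4) → (p0=5, p1=2, p2=8, p3=5, p4=1)
step 3: fire T1:  (p0=5, p1=2, p2=8, p3=5, p4=1) → (p0=3, p1=2, p2=10, p3=5, p4=2)
step 4: fire T0:  (p0=3, p1=2, p2=10, p3=5, p4=2) → (p0=3, p1=3, p2=10, p3=5, p4=3)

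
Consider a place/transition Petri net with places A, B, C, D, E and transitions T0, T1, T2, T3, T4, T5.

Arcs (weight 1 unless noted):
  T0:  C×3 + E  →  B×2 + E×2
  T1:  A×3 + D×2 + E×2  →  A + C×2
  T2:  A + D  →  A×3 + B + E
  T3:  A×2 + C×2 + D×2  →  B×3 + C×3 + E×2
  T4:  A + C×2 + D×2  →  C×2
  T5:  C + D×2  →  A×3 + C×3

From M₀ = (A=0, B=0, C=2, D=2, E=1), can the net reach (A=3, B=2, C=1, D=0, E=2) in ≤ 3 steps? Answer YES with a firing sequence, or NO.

YES — reachable via ⟨T5, T0⟩ (2 firings)

step 1: fire T5:  (A=0, B=0, C=2, D=2, E=1) → (A=3, B=0, C=4, D=0, E=1)
step 2: fire T0:  (A=3, B=0, C=4, D=0, E=1) → (A=3, B=2, C=1, D=0, E=2)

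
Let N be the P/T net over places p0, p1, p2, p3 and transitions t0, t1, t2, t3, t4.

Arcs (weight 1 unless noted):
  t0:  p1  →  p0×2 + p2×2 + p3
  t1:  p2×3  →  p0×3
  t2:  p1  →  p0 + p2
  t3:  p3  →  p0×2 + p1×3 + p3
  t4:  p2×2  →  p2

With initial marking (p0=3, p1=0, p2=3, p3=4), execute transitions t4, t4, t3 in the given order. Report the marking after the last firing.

step 1: fire t4:  (p0=3, p1=0, p2=3, p3=4) → (p0=3, p1=0, p2=2, p3=4)
step 2: fire t4:  (p0=3, p1=0, p2=2, p3=4) → (p0=3, p1=0, p2=1, p3=4)
step 3: fire t3:  (p0=3, p1=0, p2=1, p3=4) → (p0=5, p1=3, p2=1, p3=4)

(p0=5, p1=3, p2=1, p3=4)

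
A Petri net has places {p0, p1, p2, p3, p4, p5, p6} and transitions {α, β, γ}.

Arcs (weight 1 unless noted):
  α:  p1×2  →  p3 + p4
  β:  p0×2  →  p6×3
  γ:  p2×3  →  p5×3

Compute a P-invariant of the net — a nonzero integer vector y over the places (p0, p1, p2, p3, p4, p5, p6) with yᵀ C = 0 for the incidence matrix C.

y = (p0:0, p1:1, p2:0, p3:2, p4:0, p5:0, p6:0)

Incidence matrix C (rows=places, cols=transitions):
        α    β    γ
   p0   0   -2    0
   p1  -2    0    0
   p2   0    0   -3
   p3   1    0    0
   p4   1    0    0
   p5   0    0    3
   p6   0    3    0

Candidate y = [0, 1, 0, 2, 0, 0, 0]; check y·C column-wise:
  col α: 1·-2 + 2·1 + 0·1 = 0
  col β: 0·-2 + 1·0 + 2·0 + 0·3 = 0
  col γ: 1·0 + 0·-3 + 2·0 + 0·3 = 0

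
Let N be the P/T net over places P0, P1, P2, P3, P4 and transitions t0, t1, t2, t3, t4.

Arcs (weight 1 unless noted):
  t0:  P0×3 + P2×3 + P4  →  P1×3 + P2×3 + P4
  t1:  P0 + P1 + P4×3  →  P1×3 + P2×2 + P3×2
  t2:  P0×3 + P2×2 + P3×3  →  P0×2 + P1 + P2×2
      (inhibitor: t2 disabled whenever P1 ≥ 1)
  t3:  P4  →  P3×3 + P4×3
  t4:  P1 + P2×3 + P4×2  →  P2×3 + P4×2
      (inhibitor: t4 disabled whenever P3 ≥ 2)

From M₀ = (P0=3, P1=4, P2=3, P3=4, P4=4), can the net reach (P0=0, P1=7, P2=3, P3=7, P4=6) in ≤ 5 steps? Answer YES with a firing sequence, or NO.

step 1: fire t0:  (P0=3, P1=4, P2=3, P3=4, P4=4) → (P0=0, P1=7, P2=3, P3=4, P4=4)
step 2: fire t3:  (P0=0, P1=7, P2=3, P3=4, P4=4) → (P0=0, P1=7, P2=3, P3=7, P4=6)

YES — reachable via ⟨t0, t3⟩ (2 firings)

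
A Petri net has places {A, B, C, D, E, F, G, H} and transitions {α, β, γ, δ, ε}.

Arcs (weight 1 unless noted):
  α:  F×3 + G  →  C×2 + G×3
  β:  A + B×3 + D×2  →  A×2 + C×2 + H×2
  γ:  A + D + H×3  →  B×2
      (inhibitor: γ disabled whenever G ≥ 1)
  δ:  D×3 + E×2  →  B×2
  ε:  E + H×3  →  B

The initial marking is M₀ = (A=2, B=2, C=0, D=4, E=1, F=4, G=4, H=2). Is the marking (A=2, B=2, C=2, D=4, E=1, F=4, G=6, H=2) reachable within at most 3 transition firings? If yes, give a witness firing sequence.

depth 0: 1 marking
depth 1: 2 markings reached so far
depth 2: 2 markings reached so far
(frontier empty at depth 2; search complete)
target is not among the 2 markings reachable within 3 steps

NO — not reachable within 3 firings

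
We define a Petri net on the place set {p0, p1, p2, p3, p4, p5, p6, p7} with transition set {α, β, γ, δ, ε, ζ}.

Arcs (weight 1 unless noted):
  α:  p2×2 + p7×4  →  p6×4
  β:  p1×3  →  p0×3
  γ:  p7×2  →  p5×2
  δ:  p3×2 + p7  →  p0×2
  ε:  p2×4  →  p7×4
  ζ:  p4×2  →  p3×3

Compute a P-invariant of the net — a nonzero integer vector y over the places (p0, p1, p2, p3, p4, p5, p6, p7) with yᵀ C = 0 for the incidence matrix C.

y = (p0:2, p1:2, p2:0, p3:2, p4:3, p5:0, p6:0, p7:0)

Incidence matrix C (rows=places, cols=transitions):
        α    β    γ    δ    ε    ζ
   p0   0    3    0    2    0    0
   p1   0   -3    0    0    0    0
   p2  -2    0    0    0   -4    0
   p3   0    0    0   -2    0    3
   p4   0    0    0    0    0   -2
   p5   0    0    2    0    0    0
   p6   4    0    0    0    0    0
   p7  -4    0   -2   -1    4    0

Candidate y = [2, 2, 0, 2, 3, 0, 0, 0]; check y·C column-wise:
  col α: 2·0 + 2·0 + 0·-2 + 2·0 + 3·0 + 0·4 + 0·-4 = 0
  col β: 2·3 + 2·-3 + 2·0 + 3·0 = 0
  col γ: 2·0 + 2·0 + 2·0 + 3·0 + 0·2 + 0·-2 = 0
  col δ: 2·2 + 2·0 + 2·-2 + 3·0 + 0·-1 = 0
  col ε: 2·0 + 2·0 + 0·-4 + 2·0 + 3·0 + 0·4 = 0
  col ζ: 2·0 + 2·0 + 2·3 + 3·-2 = 0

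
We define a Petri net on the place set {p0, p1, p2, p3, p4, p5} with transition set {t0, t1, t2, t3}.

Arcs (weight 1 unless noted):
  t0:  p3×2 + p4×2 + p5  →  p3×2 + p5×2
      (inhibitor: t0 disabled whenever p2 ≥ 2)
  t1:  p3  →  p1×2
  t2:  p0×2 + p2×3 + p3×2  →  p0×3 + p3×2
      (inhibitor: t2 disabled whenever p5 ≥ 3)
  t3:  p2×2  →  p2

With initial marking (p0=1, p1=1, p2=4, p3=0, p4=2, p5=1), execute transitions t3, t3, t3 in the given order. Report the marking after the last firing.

(p0=1, p1=1, p2=1, p3=0, p4=2, p5=1)

step 1: fire t3:  (p0=1, p1=1, p2=4, p3=0, p4=2, p5=1) → (p0=1, p1=1, p2=3, p3=0, p4=2, p5=1)
step 2: fire t3:  (p0=1, p1=1, p2=3, p3=0, p4=2, p5=1) → (p0=1, p1=1, p2=2, p3=0, p4=2, p5=1)
step 3: fire t3:  (p0=1, p1=1, p2=2, p3=0, p4=2, p5=1) → (p0=1, p1=1, p2=1, p3=0, p4=2, p5=1)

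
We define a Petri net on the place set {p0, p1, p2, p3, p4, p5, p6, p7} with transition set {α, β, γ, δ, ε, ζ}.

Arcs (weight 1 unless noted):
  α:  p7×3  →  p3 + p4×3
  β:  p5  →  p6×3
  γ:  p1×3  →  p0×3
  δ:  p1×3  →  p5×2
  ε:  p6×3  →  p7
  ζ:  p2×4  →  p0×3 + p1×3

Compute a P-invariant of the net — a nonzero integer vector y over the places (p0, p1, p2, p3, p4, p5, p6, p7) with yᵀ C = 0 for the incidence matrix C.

y = (p0:0, p1:0, p2:0, p3:3, p4:-1, p5:0, p6:0, p7:0)

Incidence matrix C (rows=places, cols=transitions):
        α    β    γ    δ    ε    ζ
   p0   0    0    3    0    0    3
   p1   0    0   -3   -3    0    3
   p2   0    0    0    0    0   -4
   p3   1    0    0    0    0    0
   p4   3    0    0    0    0    0
   p5   0   -1    0    2    0    0
   p6   0    3    0    0   -3    0
   p7  -3    0    0    0    1    0

Candidate y = [0, 0, 0, 3, -1, 0, 0, 0]; check y·C column-wise:
  col α: 3·1 + -1·3 + 0·-3 = 0
  col β: 3·0 + -1·0 + 0·-1 + 0·3 = 0
  col γ: 0·3 + 0·-3 + 3·0 + -1·0 = 0
  col δ: 0·-3 + 3·0 + -1·0 + 0·2 = 0
  col ε: 3·0 + -1·0 + 0·-3 + 0·1 = 0
  col ζ: 0·3 + 0·3 + 0·-4 + 3·0 + -1·0 = 0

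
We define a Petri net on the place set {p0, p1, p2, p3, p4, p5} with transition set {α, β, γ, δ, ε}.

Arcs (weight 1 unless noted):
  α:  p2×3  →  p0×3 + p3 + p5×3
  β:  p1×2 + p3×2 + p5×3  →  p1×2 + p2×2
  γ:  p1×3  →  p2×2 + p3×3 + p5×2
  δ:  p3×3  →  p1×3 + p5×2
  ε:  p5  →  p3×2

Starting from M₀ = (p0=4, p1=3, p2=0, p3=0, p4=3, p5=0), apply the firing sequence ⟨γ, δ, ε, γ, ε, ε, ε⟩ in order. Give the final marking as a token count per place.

(p0=4, p1=0, p2=4, p3=11, p4=3, p5=2)

step 1: fire γ:  (p0=4, p1=3, p2=0, p3=0, p4=3, p5=0) → (p0=4, p1=0, p2=2, p3=3, p4=3, p5=2)
step 2: fire δ:  (p0=4, p1=0, p2=2, p3=3, p4=3, p5=2) → (p0=4, p1=3, p2=2, p3=0, p4=3, p5=4)
step 3: fire ε:  (p0=4, p1=3, p2=2, p3=0, p4=3, p5=4) → (p0=4, p1=3, p2=2, p3=2, p4=3, p5=3)
step 4: fire γ:  (p0=4, p1=3, p2=2, p3=2, p4=3, p5=3) → (p0=4, p1=0, p2=4, p3=5, p4=3, p5=5)
step 5: fire ε:  (p0=4, p1=0, p2=4, p3=5, p4=3, p5=5) → (p0=4, p1=0, p2=4, p3=7, p4=3, p5=4)
step 6: fire ε:  (p0=4, p1=0, p2=4, p3=7, p4=3, p5=4) → (p0=4, p1=0, p2=4, p3=9, p4=3, p5=3)
step 7: fire ε:  (p0=4, p1=0, p2=4, p3=9, p4=3, p5=3) → (p0=4, p1=0, p2=4, p3=11, p4=3, p5=2)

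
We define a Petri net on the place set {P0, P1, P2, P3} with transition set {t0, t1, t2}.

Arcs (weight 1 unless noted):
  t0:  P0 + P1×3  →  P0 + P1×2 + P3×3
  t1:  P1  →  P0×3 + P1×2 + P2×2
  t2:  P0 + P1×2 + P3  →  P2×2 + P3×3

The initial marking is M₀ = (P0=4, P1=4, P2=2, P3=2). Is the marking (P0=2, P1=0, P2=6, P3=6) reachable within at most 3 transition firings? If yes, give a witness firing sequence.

step 1: fire t2:  (P0=4, P1=4, P2=2, P3=2) → (P0=3, P1=2, P2=4, P3=4)
step 2: fire t2:  (P0=3, P1=2, P2=4, P3=4) → (P0=2, P1=0, P2=6, P3=6)

YES — reachable via ⟨t2, t2⟩ (2 firings)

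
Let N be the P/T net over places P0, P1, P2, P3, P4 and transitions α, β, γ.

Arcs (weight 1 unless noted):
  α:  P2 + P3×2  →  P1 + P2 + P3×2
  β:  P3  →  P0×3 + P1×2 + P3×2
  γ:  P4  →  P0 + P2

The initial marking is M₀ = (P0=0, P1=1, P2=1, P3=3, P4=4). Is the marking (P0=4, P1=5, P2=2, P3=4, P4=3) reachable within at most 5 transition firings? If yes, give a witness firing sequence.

step 1: fire α:  (P0=0, P1=1, P2=1, P3=3, P4=4) → (P0=0, P1=2, P2=1, P3=3, P4=4)
step 2: fire α:  (P0=0, P1=2, P2=1, P3=3, P4=4) → (P0=0, P1=3, P2=1, P3=3, P4=4)
step 3: fire β:  (P0=0, P1=3, P2=1, P3=3, P4=4) → (P0=3, P1=5, P2=1, P3=4, P4=4)
step 4: fire γ:  (P0=3, P1=5, P2=1, P3=4, P4=4) → (P0=4, P1=5, P2=2, P3=4, P4=3)

YES — reachable via ⟨α, α, β, γ⟩ (4 firings)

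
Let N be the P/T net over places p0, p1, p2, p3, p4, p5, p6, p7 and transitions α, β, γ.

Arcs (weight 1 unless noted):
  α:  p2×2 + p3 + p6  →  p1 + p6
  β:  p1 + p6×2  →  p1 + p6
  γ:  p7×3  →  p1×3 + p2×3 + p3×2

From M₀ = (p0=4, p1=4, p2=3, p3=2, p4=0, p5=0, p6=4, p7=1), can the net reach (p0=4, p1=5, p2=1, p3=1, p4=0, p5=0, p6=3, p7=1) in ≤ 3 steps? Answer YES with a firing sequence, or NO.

step 1: fire α:  (p0=4, p1=4, p2=3, p3=2, p4=0, p5=0, p6=4, p7=1) → (p0=4, p1=5, p2=1, p3=1, p4=0, p5=0, p6=4, p7=1)
step 2: fire β:  (p0=4, p1=5, p2=1, p3=1, p4=0, p5=0, p6=4, p7=1) → (p0=4, p1=5, p2=1, p3=1, p4=0, p5=0, p6=3, p7=1)

YES — reachable via ⟨α, β⟩ (2 firings)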